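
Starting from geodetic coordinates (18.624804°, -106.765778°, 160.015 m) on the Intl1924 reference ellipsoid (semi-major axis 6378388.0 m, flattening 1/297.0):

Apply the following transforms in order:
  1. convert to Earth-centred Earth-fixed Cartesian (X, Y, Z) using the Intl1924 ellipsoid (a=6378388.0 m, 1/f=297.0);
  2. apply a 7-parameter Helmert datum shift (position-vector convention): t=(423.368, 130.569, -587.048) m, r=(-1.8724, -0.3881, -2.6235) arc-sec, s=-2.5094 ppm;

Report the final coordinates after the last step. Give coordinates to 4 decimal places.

start: φ=18.624804°, λ=-106.765778°, h=160.015 m
→ ECEF (a=6378388.000, f=1/297.0): X=-1744195.6921, Y=-5789550.1502, Z=2024113.7530
→ Helmert 7p (PV): X=-1743845.3933, Y=-5789364.4943, Z=2023570.8993

X=-1743845.3933 m, Y=-5789364.4943 m, Z=2023570.8993 m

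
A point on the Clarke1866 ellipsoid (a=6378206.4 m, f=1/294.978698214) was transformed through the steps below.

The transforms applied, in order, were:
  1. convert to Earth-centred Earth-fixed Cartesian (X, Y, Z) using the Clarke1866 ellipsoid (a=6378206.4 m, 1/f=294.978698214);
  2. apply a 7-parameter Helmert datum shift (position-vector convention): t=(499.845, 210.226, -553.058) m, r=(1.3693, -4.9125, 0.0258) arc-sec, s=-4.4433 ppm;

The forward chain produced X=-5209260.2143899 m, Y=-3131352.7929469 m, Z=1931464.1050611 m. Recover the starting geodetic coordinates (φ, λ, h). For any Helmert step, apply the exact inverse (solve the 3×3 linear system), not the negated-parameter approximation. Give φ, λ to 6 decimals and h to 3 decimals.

start: X=-5209260.2144, Y=-3131352.7929, Z=1931464.1051 m
→ Helmert⁻¹: X=-5209737.5822, Y=-3131563.4550, Z=1932170.6143
→ geod (Bowring, a=6378206.400): φ=17.74652400°, λ=-148.99000300°, h=1979.5070 m

φ=17.746524°, λ=-148.990003°, h=1979.507 m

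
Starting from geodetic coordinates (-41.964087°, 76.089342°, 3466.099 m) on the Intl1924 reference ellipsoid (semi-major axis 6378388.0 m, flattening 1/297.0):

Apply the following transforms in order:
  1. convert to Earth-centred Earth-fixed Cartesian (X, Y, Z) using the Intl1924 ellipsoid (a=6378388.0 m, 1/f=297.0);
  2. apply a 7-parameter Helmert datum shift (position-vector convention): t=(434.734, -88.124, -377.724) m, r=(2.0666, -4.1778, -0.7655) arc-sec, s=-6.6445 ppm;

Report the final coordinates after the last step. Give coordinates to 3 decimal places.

start: φ=-41.964087°, λ=76.089342°, h=3466.099 m
→ ECEF (a=6378388.000, f=1/297.0): X=1142532.6521, Y=4613080.2432, Z=-4245029.3176
→ Helmert 7p (PV): X=1143062.8953, Y=4612999.7587, Z=-4245309.4753

X=1143062.895 m, Y=4612999.759 m, Z=-4245309.475 m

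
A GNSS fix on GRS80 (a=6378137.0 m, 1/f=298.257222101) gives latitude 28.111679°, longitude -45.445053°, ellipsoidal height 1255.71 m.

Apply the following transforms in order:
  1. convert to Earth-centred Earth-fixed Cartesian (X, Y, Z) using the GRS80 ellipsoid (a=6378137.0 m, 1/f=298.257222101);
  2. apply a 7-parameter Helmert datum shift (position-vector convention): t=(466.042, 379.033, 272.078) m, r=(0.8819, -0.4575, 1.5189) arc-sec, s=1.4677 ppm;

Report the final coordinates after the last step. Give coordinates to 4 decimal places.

start: φ=28.111679°, λ=-45.445053°, h=1255.710 m
→ ECEF (a=6378137.000, f=1/298.257222101): X=3950674.4843, Y=-4012531.0437, Z=2988018.9174
→ Helmert 7p (PV): X=3951169.2448, Y=-4012141.5832, Z=2988286.9878

X=3951169.2448 m, Y=-4012141.5832 m, Z=2988286.9878 m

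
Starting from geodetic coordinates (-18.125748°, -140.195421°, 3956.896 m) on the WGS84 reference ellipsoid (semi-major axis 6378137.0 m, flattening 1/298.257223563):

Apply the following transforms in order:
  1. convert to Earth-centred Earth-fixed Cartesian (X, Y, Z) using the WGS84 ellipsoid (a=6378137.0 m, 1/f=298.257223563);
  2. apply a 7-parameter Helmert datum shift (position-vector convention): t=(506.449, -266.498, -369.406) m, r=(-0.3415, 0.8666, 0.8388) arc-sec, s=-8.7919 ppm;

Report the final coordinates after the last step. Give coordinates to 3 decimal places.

start: φ=-18.125748°, λ=-140.195421°, h=3956.896 m
→ ECEF (a=6378137.000, f=1/298.257223563): X=-4661137.4645, Y=-3884144.4657, Z=-1972847.4841
→ Helmert 7p (PV): X=-4660582.5287, Y=-3884399.0359, Z=-1973173.5312

X=-4660582.529 m, Y=-3884399.036 m, Z=-1973173.531 m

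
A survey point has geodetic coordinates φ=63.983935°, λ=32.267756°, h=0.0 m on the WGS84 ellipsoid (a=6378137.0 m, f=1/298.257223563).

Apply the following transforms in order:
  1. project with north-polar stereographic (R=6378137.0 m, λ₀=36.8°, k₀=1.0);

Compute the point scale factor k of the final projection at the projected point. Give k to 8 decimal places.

1.05336833

start: φ=63.983935°, λ=32.267756°, h=0.000 m
→ into stereo (λ₀=36.8°): φ=63.98393500°, λ−λ₀=-4.53224400°
scale k = 1.05336833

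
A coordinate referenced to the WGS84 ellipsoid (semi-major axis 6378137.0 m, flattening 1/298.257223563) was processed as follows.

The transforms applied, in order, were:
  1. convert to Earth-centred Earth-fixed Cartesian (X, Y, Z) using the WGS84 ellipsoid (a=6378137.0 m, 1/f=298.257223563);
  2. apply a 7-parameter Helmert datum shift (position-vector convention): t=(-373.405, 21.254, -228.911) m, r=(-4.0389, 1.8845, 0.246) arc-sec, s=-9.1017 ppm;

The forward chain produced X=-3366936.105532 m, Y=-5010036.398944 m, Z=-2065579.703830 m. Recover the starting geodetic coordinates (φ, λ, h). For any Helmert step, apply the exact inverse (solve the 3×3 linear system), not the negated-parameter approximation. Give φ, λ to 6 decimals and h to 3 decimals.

start: X=-3366936.1055, Y=-5010036.3989, Z=-2065579.7038 m
→ Helmert⁻¹: X=-3366580.4464, Y=-5010058.7935, Z=-2065498.4520
→ geod (Bowring, a=6378137.000): φ=-19.00859700°, λ=-123.89969000°, h=3835.4290 m

φ=-19.008597°, λ=-123.899690°, h=3835.429 m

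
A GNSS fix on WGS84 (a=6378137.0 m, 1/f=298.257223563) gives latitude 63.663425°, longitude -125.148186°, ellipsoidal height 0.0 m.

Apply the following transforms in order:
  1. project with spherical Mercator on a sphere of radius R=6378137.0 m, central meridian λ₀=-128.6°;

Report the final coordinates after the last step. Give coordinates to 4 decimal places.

start: φ=63.663425°, λ=-125.148186°, h=0.000 m
→ merc (R=6378137.0, λ₀=-128.6°): E=384254.1768, N=9264804.8109

E=384254.1768 m, N=9264804.8109 m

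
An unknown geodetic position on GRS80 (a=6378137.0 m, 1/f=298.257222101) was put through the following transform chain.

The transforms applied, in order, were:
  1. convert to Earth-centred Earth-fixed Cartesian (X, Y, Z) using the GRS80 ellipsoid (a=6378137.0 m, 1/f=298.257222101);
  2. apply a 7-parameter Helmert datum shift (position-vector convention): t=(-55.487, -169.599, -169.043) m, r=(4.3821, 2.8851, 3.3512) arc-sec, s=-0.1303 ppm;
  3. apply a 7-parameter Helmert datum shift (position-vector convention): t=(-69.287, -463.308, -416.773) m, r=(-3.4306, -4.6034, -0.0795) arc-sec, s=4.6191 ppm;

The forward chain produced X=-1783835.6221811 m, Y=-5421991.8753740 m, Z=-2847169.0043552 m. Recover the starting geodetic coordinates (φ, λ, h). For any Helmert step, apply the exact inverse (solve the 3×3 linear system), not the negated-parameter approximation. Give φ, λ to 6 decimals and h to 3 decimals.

start: X=-1783835.6222, Y=-5421991.8754, Z=-2847169.0044 m
→ Helmert⁻¹: X=-1783819.5406, Y=-5421456.8646, Z=-2846789.4406
→ Helmert⁻¹: X=-1783812.5512, Y=-5421319.4648, Z=-2846530.5433
→ geod (Bowring, a=6378137.000): φ=-26.66197500°, λ=-108.21309800°, h=3869.2000 m

φ=-26.661975°, λ=-108.213098°, h=3869.200 m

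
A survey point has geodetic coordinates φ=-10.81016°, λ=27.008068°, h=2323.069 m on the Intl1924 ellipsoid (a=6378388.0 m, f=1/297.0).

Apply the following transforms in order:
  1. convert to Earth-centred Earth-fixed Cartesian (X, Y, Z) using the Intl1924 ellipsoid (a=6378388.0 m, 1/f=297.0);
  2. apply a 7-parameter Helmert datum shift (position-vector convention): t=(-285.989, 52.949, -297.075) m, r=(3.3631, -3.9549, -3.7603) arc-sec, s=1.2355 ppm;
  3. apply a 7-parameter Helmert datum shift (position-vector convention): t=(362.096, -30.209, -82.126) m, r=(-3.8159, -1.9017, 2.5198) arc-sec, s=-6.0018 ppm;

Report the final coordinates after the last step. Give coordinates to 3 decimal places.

X=5584724.477 m, Y=2846471.700 m, Z=-1189056.832 m

start: φ=-10.810160°, λ=27.008068°, h=2323.069 m
→ ECEF (a=6378388.000, f=1/297.0): X=5584624.1107, Y=2846498.7291, Z=-1188835.6157
→ Helmert 7p (PV): X=5584419.7091, Y=2846472.7683, Z=-1188980.6688
→ Helmert 7p (PV): X=5584724.4773, Y=2846471.7001, Z=-1189056.8318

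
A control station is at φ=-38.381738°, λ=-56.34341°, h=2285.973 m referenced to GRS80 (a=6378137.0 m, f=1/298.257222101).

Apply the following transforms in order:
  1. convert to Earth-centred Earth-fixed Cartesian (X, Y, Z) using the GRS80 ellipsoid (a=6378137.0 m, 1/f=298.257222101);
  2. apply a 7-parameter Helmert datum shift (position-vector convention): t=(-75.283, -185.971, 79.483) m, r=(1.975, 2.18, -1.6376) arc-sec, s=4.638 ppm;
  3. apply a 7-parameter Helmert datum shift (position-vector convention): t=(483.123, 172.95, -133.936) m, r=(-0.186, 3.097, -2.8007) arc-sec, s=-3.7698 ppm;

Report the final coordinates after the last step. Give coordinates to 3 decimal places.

X=2775735.819 m, Y=-4168591.490 m, Z=-3940331.549 m

start: φ=-38.381738°, λ=-56.343410°, h=2285.973 m
→ ECEF (a=6378137.000, f=1/298.257222101): X=2775516.0718, Y=-4168549.3046, Z=-3940166.5148
→ Helmert 7p (PV): X=2775378.9225, Y=-4168738.9176, Z=-3940174.5550
→ Helmert 7p (PV): X=2775735.8190, Y=-4168591.4898, Z=-3940331.5494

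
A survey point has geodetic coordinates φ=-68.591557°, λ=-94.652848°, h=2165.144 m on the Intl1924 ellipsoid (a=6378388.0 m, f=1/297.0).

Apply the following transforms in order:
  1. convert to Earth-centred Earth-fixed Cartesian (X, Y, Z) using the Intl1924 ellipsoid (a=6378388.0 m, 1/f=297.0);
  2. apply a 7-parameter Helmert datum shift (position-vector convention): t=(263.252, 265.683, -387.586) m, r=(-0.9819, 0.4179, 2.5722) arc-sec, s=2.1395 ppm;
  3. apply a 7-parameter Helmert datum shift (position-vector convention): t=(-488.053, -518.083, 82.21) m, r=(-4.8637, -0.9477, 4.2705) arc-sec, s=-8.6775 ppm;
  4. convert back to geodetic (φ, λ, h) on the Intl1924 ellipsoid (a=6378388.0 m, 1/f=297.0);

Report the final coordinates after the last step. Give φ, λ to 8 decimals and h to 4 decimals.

start: φ=-68.591557°, λ=-94.652848°, h=2165.144 m
→ ECEF (a=6378388.000, f=1/297.0): X=-189476.4328, Y=-2328106.3766, Z=-5917647.0974
→ Helmert 7p (PV): X=-189196.5431, Y=-2327876.2077, Z=-5918035.8776
→ Helmert 7p (PV): X=-189607.5679, Y=-2328517.5531, Z=-5917848.2925
→ geod (Bowring, a=6378388.000): φ=-68.58870725°, λ=-94.65523548°, h=2505.9391 m

φ=-68.58870725°, λ=-94.65523548°, h=2505.9391 m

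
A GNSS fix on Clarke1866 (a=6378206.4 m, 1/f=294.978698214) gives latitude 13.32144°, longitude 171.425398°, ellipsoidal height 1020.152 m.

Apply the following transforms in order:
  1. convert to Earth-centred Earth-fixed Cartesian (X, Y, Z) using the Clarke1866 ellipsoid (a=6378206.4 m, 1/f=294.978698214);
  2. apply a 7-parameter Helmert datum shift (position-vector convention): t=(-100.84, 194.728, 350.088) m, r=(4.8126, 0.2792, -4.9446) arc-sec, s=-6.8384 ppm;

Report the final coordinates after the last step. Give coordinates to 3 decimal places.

X=-6139331.835 m, Y=925999.419 m, Z=1460547.308 m

start: φ=13.321440°, λ=171.425398°, h=1020.152 m
→ ECEF (a=6378206.400, f=1/294.978698214): X=-6139297.1453, Y=925697.9198, Z=1460177.2973
→ Helmert 7p (PV): X=-6139331.8351, Y=925999.4195, Z=1460547.3085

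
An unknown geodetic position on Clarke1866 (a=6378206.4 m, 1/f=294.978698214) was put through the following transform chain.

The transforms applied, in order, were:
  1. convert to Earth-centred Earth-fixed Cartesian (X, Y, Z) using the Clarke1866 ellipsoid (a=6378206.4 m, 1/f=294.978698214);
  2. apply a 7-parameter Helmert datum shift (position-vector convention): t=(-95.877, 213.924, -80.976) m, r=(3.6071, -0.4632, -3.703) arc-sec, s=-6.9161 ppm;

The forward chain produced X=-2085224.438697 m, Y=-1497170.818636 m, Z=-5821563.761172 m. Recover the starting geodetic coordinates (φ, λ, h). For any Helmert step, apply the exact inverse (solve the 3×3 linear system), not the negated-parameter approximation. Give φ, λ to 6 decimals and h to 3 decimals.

φ=-66.346676°, λ=-144.314191°, h=2311.705 m

start: X=-2085224.4387, Y=-1497170.8186, Z=-5821563.7612 m
→ Helmert⁻¹: X=-2085129.1711, Y=-1497534.3370, Z=-5821492.1765
→ geod (Bowring, a=6378206.400): φ=-66.34667600°, λ=-144.31419100°, h=2311.7050 m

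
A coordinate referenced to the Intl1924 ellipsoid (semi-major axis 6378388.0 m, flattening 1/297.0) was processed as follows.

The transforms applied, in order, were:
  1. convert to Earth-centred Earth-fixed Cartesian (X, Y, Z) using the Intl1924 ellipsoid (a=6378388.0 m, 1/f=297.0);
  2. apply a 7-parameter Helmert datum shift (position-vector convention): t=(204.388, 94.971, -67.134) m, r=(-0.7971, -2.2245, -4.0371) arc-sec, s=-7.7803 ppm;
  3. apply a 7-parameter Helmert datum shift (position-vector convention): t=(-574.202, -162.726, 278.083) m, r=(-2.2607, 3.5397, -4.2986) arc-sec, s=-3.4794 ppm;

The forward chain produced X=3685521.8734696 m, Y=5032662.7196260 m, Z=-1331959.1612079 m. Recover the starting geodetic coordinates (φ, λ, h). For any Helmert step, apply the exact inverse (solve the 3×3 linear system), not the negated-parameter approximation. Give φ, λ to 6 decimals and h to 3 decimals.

start: X=3685521.8735, Y=5032662.7196, Z=-1331959.1612 m
→ Helmert⁻¹: X=3686026.8741, Y=5032934.3748, Z=-1332123.4620
→ Helmert⁻¹: X=3685738.2899, Y=5032955.8476, Z=-1332086.9918
→ geod (Bowring, a=6378388.000): φ=-12.13286900°, λ=53.78390600°, h=1406.2140 m

φ=-12.132869°, λ=53.783906°, h=1406.214 m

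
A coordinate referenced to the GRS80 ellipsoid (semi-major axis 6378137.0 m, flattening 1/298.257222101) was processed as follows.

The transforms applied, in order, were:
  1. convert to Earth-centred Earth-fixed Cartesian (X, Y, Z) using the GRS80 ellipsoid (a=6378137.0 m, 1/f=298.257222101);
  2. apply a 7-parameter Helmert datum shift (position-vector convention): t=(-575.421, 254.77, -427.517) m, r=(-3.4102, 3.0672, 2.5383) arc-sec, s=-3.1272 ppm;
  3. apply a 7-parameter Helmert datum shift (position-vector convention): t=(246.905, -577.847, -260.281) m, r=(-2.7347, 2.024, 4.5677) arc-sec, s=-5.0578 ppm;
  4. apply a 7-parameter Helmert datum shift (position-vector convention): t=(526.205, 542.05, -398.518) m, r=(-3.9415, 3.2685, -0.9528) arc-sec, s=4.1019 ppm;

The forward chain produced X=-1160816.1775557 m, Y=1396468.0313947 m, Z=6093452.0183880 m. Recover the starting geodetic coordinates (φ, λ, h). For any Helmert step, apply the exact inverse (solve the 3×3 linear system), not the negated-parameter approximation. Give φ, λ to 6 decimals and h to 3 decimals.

start: X=-1160816.1776, Y=1396468.0314, Z=6093452.0184 m
→ Helmert⁻¹: X=-1161440.6302, Y=1395798.4438, Z=6093833.8080
→ Helmert⁻¹: X=-1161722.2888, Y=1396328.2823, Z=6094132.0251
→ Helmert⁻¹: X=-1161223.9476, Y=1395991.4057, Z=6094584.4135
→ geod (Bowring, a=6378137.000): φ=73.51403600°, λ=129.75461300°, h=851.1840 m

φ=73.514036°, λ=129.754613°, h=851.184 m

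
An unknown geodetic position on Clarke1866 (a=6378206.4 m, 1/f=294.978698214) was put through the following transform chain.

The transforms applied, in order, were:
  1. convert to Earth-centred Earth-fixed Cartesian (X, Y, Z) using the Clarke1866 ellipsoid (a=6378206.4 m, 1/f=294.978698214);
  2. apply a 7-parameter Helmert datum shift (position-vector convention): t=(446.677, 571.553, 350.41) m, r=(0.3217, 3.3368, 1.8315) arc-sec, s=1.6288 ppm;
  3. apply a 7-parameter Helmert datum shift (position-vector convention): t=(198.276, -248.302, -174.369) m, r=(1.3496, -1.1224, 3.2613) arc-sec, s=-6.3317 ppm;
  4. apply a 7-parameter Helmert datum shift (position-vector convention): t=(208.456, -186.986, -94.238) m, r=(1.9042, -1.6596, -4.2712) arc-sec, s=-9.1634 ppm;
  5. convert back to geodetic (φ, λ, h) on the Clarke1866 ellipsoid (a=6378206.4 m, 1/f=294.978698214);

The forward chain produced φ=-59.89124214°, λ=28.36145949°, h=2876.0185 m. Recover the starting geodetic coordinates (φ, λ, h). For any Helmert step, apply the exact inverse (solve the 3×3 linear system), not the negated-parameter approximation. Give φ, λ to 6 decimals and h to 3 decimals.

start: φ=-59.891242°, λ=28.361459°, h=2876.019 m
→ ECEF (a=6378206.400, f=1/294.978698214): X=2823958.7205, Y=1524454.7709, Z=-5496699.1065
→ Helmert⁻¹: X=2823700.3420, Y=1524663.4548, Z=-5496692.0314
→ Helmert⁻¹: X=2823514.1434, Y=1524840.8046, Z=-5496577.8063
→ Helmert⁻¹: X=2823165.3268, Y=1524233.1278, Z=-5496875.9691
→ geod (Bowring, a=6378206.400): φ=-59.89827400°, λ=28.36470700°, h=2626.0240 m

φ=-59.898274°, λ=28.364707°, h=2626.024 m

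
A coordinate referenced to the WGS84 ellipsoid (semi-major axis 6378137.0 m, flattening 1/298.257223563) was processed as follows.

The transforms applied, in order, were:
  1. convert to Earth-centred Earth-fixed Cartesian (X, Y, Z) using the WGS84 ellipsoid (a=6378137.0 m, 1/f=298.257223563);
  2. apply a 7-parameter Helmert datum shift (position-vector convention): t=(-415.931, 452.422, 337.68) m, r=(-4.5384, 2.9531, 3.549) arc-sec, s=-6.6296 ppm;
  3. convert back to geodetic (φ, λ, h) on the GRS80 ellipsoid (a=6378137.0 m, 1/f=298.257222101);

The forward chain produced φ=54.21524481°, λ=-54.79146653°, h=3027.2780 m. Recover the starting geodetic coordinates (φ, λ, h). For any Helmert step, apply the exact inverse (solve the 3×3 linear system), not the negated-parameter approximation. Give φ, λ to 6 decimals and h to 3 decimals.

start: φ=54.215245°, λ=-54.791467°, h=3027.278 m
→ ECEF (a=6378137.000, f=1/298.257222101): X=2156067.6703, Y=-3055454.5360, Z=5153245.4862
→ Helmert⁻¹: X=2156371.5407, Y=-3056077.6984, Z=5152905.5987
→ geod (Bowring, a=6378137.000): φ=54.20847500°, λ=-54.79316700°, h=3151.7730 m

φ=54.208475°, λ=-54.793167°, h=3151.773 m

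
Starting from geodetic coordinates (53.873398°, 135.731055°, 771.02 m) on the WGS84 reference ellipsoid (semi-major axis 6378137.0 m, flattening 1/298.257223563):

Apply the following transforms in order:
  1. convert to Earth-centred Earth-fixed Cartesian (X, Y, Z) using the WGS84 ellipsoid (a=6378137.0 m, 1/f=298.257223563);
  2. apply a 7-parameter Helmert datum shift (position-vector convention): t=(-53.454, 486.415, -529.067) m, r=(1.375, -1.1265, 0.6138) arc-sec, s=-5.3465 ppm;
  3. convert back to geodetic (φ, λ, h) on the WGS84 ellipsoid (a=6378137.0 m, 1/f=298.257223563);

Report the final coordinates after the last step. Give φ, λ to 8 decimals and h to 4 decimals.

start: φ=53.873398°, λ=135.731055°, h=771.020 m
→ ECEF (a=6378137.000, f=1/298.257223563): X=-2698915.6468, Y=2630907.0599, Z=5129071.3582
→ Helmert 7p (PV): X=-2698990.5119, Y=2631337.1863, Z=5128517.6668
→ geod (Bowring, a=6378137.000): φ=53.86789763°, λ=135.72716766°, h=532.4480 m

φ=53.86789763°, λ=135.72716766°, h=532.4480 m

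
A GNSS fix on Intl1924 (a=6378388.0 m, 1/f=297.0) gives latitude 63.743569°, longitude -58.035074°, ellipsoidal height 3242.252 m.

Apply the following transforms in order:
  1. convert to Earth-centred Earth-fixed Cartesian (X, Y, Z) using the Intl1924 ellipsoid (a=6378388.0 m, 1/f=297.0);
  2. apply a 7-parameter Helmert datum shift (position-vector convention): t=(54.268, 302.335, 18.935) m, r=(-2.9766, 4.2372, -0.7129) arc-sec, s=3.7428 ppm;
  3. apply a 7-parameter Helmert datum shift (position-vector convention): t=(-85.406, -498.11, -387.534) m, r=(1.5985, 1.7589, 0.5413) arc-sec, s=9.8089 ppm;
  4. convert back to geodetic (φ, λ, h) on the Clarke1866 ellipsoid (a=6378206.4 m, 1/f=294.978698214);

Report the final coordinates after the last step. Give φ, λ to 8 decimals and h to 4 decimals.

start: φ=63.743569°, λ=-58.035074°, h=3242.252 m
→ ECEF (a=6378388.000, f=1/297.0): X=1498638.7743, Y=-2401593.5139, Z=5700161.1502
→ Helmert 7p (PV): X=1498807.4470, Y=-2401223.0882, Z=5700205.2913
→ Helmert 7p (PV): X=1498791.6526, Y=-2401784.9937, Z=5699842.2799
→ geod (Bowring, a=6378206.400): φ=63.74139201°, λ=-58.03450069°, h=3363.3426 m

φ=63.74139201°, λ=-58.03450069°, h=3363.3426 m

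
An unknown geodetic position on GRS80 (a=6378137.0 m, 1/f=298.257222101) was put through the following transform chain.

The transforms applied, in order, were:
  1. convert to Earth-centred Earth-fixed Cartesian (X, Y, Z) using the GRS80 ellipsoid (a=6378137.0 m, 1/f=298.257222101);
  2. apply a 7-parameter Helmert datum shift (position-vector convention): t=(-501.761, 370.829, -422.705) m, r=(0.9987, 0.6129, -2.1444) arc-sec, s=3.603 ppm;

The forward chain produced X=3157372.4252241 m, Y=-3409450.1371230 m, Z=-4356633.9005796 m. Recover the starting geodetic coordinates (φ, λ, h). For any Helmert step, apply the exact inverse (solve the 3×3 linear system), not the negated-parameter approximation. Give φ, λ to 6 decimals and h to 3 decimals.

start: X=3157372.4252, Y=-3409450.1371, Z=-4356633.9006 m
→ Helmert⁻¹: X=3157911.2019, Y=-3409796.9417, Z=-4356169.6070
→ geod (Bowring, a=6378137.000): φ=-43.33883600°, λ=-47.19634000°, h=1767.8950 m

φ=-43.338836°, λ=-47.196340°, h=1767.895 m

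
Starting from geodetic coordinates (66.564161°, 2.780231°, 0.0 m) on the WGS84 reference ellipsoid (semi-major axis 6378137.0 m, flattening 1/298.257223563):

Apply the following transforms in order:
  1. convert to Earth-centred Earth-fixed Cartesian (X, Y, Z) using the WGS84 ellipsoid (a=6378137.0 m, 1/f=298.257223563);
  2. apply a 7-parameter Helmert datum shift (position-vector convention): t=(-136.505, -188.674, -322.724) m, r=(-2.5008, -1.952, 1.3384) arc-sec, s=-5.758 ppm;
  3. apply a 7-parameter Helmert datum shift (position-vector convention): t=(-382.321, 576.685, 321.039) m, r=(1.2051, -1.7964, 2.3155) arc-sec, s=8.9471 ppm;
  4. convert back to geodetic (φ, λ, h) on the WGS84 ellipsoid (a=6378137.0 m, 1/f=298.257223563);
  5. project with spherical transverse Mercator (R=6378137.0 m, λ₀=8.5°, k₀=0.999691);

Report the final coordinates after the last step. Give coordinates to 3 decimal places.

E=-252323.706 m, N=7419714.515 m

start: φ=66.564161°, λ=2.780231°, h=0.000 m
→ ECEF (a=6378137.000, f=1/298.257223563): X=2540908.4093, Y=123392.3711, Z=5829252.1861
→ Helmert 7p (PV): X=2540701.3079, Y=123290.1486, Z=5828918.4472
→ Helmert 7p (PV): X=2540289.5692, Y=123862.4028, Z=5829314.4861
→ geod (Bowring, a=6378137.000): φ=66.56928093°, λ=2.79148366°, h=-179.5633 m
→ tm (R=6378137.0, λ₀=8.5°): E=-252323.7059, N=7419714.5152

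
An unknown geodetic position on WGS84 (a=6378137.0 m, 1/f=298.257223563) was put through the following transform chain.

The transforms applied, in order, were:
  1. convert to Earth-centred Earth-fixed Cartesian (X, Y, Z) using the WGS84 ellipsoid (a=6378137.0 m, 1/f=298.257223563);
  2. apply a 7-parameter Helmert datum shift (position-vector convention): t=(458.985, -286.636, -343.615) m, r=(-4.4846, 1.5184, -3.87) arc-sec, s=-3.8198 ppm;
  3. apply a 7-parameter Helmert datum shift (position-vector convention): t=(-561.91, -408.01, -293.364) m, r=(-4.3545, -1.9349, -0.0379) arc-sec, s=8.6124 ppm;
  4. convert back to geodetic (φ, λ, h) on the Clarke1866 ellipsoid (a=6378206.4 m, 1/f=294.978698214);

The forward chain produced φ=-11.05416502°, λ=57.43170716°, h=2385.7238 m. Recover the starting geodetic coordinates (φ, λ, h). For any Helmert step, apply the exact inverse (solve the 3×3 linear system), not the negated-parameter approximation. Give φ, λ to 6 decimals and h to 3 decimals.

start: φ=-11.054165°, λ=57.431707°, h=2385.724 m
→ ECEF (a=6378206.400, f=1/294.978698214): X=3371394.5411, Y=5278135.6997, Z=-1215268.4562
→ Helmert⁻¹: X=3371915.0444, Y=5278524.5164, Z=-1214884.8232
→ Helmert⁻¹: X=3371378.8328, Y=5278920.9748, Z=-1214406.2553
→ geod (Bowring, a=6378137.000): φ=-11.04458000°, λ=57.43569500°, h=2922.4070 m

φ=-11.044580°, λ=57.435695°, h=2922.407 m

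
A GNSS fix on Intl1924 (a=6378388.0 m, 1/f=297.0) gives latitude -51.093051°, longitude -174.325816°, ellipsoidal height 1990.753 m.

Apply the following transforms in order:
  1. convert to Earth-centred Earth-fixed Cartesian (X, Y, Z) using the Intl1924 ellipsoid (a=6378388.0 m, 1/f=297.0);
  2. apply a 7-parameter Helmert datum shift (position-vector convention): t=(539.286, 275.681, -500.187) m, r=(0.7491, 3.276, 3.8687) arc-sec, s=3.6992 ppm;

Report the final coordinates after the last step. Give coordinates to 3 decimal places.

X=-3995295.118 m, Y=-396793.279 m, Z=-4942154.489 m

start: φ=-51.093051°, λ=-174.325816°, h=1990.753 m
→ ECEF (a=6378388.000, f=1/297.0): X=-3995748.5822, Y=-397010.4938, Z=-4941698.0430
→ Helmert 7p (PV): X=-3995295.1177, Y=-396793.2789, Z=-4942154.4894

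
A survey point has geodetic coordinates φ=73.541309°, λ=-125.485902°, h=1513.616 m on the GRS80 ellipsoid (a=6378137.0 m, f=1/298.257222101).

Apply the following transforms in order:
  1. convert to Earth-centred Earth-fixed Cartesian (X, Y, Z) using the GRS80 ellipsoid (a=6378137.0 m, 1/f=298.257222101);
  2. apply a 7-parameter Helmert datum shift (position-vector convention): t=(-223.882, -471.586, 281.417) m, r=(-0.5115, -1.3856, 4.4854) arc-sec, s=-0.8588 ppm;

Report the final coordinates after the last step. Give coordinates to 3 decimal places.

start: φ=73.541309°, λ=-125.485902°, h=1513.616 m
→ ECEF (a=6378137.000, f=1/298.257222101): X=-1052507.5247, Y=-1476329.3779, Z=6096082.8804
→ Helmert 7p (PV): X=-1052739.3497, Y=-1476807.4665, Z=6096355.6528

X=-1052739.350 m, Y=-1476807.467 m, Z=6096355.653 m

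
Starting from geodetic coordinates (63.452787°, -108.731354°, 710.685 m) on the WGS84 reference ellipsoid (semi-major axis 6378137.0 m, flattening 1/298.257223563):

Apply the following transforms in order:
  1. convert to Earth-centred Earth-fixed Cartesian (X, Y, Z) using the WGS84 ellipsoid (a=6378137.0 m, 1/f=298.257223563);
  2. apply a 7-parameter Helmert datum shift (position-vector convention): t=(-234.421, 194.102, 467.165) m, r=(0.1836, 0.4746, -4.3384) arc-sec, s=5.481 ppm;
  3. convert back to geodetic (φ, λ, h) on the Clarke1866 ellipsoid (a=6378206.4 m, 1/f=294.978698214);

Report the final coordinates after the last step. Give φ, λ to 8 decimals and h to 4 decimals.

start: φ=63.452787°, λ=-108.731354°, h=710.685 m
→ ECEF (a=6378137.000, f=1/298.257223563): X=-917985.0573, Y=-2707190.8963, Z=5683348.8589
→ Helmert 7p (PV): X=-918268.3738, Y=-2706997.3831, Z=5683846.8768
→ geod (Bowring, a=6378206.400): φ=63.45723342°, λ=-108.73797760°, h=1235.8408 m

φ=63.45723342°, λ=-108.73797760°, h=1235.8408 m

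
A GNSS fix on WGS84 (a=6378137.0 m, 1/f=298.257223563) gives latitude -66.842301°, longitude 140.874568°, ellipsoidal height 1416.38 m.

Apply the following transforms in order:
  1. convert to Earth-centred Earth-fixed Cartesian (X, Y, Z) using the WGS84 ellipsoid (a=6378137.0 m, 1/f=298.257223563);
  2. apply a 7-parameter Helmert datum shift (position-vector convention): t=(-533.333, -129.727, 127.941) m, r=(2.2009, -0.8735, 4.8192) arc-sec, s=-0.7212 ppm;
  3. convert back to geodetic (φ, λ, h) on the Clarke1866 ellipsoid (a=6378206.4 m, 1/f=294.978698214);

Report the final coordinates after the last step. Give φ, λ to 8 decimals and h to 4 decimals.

start: φ=-66.842301°, λ=140.874568°, h=1416.380 m
→ ECEF (a=6378137.000, f=1/298.257223563): X=-1951805.8872, Y=1587628.6677, Z=-5842821.6579
→ Helmert 7p (PV): X=-1952350.1627, Y=1587514.5379, Z=-5842680.8282
→ geod (Bowring, a=6378206.400): φ=-66.84046361°, λ=140.88440419°, h=1556.2552 m

φ=-66.84046361°, λ=140.88440419°, h=1556.2552 m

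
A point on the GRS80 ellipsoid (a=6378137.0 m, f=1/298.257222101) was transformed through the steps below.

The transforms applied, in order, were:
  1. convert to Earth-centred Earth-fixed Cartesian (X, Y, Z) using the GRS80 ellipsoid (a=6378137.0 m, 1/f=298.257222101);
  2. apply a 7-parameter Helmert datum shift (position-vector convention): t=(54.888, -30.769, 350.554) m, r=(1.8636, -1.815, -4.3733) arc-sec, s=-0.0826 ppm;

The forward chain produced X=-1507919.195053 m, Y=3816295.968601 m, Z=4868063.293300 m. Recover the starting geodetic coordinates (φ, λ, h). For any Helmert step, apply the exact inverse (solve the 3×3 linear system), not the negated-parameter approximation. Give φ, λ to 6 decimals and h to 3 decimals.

φ=50.058521°, λ=111.561271°, h=940.866 m

start: X=-1507919.1951, Y=3816295.9686, Z=4868063.2933 m
→ Helmert⁻¹: X=-1508012.2904, Y=3816339.0590, Z=4867691.9304
→ geod (Bowring, a=6378137.000): φ=50.05852100°, λ=111.56127100°, h=940.8660 m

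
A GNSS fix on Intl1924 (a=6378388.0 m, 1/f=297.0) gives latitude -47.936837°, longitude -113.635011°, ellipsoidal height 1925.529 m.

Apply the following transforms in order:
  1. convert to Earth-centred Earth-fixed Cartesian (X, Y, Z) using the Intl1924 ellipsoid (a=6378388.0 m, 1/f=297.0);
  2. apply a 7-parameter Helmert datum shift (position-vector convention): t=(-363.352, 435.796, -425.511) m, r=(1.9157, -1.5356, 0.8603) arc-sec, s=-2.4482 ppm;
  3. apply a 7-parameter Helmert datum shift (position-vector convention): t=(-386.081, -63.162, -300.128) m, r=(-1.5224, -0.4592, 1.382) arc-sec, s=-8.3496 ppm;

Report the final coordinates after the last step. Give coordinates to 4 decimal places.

X=-1717505.5305 m, Y=-3922802.2203 m, Z=-4714390.5538 m

start: φ=-47.936837°, λ=-113.635011°, h=1925.529 m
→ ECEF (a=6378388.000, f=1/297.0): X=-1716862.8712, Y=-3923207.5311, Z=-4713691.7272
→ Helmert 7p (PV): X=-1717170.5645, Y=-3922725.5124, Z=-4714154.9168
→ Helmert 7p (PV): X=-1717505.5305, Y=-3922802.2203, Z=-4714390.5538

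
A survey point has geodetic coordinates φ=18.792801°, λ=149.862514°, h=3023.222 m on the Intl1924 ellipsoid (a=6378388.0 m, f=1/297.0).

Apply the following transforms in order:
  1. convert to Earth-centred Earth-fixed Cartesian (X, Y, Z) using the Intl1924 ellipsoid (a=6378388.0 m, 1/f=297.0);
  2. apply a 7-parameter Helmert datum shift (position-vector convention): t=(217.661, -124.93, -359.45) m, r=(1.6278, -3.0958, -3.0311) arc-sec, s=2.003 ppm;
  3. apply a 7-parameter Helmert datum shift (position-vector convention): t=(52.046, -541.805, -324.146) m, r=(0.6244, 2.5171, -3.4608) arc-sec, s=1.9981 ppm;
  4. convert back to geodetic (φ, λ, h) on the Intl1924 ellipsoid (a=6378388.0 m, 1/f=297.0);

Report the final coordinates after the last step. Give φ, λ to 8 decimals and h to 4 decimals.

φ=18.78878462°, λ=149.86510402°, h=2290.8704 m

start: φ=18.792801°, λ=149.862514°, h=3023.222 m
→ ECEF (a=6378388.000, f=1/297.0): X=-5226406.3559, Y=3034211.9440, Z=2042649.6275
→ Helmert 7p (PV): X=-5226185.2329, Y=3034153.7745, Z=2042239.7718
→ Helmert 7p (PV): X=-5226067.7989, Y=3033699.5372, Z=2041992.6679
→ geod (Bowring, a=6378388.000): φ=18.78878462°, λ=149.86510402°, h=2290.8704 m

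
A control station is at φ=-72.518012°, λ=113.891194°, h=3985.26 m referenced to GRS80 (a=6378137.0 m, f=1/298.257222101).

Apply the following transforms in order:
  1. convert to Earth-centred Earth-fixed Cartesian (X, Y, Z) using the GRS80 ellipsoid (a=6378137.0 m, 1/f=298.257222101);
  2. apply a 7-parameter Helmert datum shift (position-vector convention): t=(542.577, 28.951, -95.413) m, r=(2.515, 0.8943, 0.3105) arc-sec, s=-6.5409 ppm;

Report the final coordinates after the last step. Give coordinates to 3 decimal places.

X=-778334.346 m, Y=1758401.629 m, Z=-6065132.213 m

start: φ=-72.518012°, λ=113.891194°, h=3985.260 m
→ ECEF (a=6378137.000, f=1/298.257222101): X=-778853.0743, Y=1758311.3992, Z=-6065101.2869
→ Helmert 7p (PV): X=-778334.3459, Y=1758401.6285, Z=-6065132.2128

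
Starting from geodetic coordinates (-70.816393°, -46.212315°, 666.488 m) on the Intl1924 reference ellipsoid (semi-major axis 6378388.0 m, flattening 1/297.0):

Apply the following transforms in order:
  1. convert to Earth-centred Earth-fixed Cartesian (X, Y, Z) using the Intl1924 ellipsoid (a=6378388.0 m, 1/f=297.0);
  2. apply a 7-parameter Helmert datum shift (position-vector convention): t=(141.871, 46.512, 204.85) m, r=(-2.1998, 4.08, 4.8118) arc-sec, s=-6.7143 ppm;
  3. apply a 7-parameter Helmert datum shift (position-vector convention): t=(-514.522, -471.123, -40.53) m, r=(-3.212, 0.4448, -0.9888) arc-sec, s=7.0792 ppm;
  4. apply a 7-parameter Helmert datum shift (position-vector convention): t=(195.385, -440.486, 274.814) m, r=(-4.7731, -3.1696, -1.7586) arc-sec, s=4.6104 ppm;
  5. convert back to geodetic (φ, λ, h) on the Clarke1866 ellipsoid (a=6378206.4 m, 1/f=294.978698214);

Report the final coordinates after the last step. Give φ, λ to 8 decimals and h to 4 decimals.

start: φ=-70.816393°, λ=-46.212315°, h=666.488 m
→ ECEF (a=6378388.000, f=1/297.0): X=1454868.3920, Y=-1517775.6228, Z=-6002352.1797
→ Helmert 7p (PV): X=1454917.1733, Y=-1517748.9949, Z=-6002119.6189
→ Helmert 7p (PV): X=1454392.7317, Y=-1518331.3040, Z=-6002182.1417
→ Helmert 7p (PV): X=1454674.1106, Y=-1518930.0852, Z=-6001877.5156
→ geod (Bowring, a=6378206.400): φ=-70.80989480°, λ=-46.23789955°, h=760.2477 m

φ=-70.80989480°, λ=-46.23789955°, h=760.2477 m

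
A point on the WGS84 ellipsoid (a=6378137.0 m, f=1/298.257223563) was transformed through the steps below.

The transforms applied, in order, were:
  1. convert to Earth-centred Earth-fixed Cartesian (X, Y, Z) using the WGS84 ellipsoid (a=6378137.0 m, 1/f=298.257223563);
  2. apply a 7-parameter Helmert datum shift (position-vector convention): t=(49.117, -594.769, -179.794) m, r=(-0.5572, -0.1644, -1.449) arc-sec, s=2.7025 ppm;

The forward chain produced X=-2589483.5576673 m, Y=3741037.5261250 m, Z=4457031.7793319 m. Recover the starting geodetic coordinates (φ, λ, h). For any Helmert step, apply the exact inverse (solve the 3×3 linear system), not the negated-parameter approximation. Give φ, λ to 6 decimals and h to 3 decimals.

φ=44.600204°, λ=124.687032°, h=1977.222 m

start: X=-2589483.5577, Y=3741037.5261, Z=4457031.7793 m
→ Helmert⁻¹: X=-2589548.4084, Y=3741591.9513, Z=4457211.6992
→ geod (Bowring, a=6378137.000): φ=44.60020400°, λ=124.68703200°, h=1977.2220 m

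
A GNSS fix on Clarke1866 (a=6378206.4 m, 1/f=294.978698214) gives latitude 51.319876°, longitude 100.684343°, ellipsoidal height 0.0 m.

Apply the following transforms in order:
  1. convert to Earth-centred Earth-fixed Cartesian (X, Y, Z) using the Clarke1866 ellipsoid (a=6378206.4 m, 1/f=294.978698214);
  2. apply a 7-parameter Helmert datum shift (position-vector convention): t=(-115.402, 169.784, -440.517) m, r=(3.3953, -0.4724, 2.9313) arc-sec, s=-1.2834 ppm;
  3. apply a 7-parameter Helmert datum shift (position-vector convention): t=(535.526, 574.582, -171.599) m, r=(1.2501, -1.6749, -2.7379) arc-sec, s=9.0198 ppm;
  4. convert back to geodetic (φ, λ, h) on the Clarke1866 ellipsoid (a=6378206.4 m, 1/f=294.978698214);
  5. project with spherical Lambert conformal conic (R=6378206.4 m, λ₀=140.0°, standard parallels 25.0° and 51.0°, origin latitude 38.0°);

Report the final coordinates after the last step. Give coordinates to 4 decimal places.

start: φ=51.319876°, λ=100.684343°, h=0.000 m
→ ECEF (a=6378206.400, f=1/294.978698214): X=-740562.7699, Y=3925196.7839, Z=4955658.6462
→ Helmert 7p (PV): X=-740744.3535, Y=3925269.4316, Z=4955274.6851
→ Helmert 7p (PV): X=-740203.6434, Y=3925859.2187, Z=4955165.5566
→ geod (Bowring, a=6378206.400): φ=51.31300549°, λ=100.67752041°, h=-19.6512 m
→ lcc (R=6378206.4, λ₀=140.0°): E=-2657704.1342, N=2031705.2416

E=-2657704.1342 m, N=2031705.2416 m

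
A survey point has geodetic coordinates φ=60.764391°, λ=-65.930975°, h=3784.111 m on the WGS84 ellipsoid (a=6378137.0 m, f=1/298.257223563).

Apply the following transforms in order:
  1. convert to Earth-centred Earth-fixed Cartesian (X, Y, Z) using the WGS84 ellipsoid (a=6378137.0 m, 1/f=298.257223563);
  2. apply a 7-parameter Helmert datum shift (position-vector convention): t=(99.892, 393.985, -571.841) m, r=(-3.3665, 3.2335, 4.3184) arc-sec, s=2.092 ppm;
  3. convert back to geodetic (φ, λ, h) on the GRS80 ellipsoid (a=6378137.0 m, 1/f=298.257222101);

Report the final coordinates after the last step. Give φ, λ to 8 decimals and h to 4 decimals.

start: φ=60.764391°, λ=-65.930975°, h=3784.111 m
→ ECEF (a=6378137.000, f=1/298.257223563): X=1274455.1313, Y=-2853217.4100, Z=5545869.6967
→ Helmert 7p (PV): X=1274704.3648, Y=-2852712.1959, Z=5545336.0468
→ geod (Bowring, a=6378137.000): φ=60.76486793°, λ=-65.92302380°, h=3142.8035 m

φ=60.76486793°, λ=-65.92302380°, h=3142.8035 m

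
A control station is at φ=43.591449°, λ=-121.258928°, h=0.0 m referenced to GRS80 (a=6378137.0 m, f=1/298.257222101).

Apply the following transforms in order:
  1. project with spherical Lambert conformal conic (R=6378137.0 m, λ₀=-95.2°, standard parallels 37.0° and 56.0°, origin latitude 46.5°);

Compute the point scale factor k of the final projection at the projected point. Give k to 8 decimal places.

0.98774044

start: φ=43.591449°, λ=-121.258928°, h=0.000 m
→ into lcc (λ₀=-95.2°): φ=43.59144900°, λ−λ₀=-26.05892800°
scale k = 0.98774044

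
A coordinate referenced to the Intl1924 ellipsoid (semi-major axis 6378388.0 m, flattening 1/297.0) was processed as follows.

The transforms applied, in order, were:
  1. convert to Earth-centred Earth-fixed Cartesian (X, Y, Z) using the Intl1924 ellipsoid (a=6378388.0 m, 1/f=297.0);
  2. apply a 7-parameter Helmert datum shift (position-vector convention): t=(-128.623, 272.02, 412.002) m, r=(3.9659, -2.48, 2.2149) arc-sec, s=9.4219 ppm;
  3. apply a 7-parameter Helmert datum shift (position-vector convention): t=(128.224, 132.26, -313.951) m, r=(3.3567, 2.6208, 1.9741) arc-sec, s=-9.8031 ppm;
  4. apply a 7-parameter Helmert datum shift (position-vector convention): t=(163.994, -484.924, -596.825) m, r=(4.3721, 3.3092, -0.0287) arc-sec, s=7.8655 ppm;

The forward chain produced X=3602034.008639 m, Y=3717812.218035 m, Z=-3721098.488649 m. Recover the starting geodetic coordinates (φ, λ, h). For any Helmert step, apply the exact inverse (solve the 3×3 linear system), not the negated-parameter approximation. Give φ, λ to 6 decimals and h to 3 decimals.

φ=-35.891516°, λ=45.904820°, h=3781.927 m

start: X=3602034.0086, Y=3717812.2180, Z=-3721098.4886 m
→ Helmert⁻¹: X=3601900.8566, Y=3718189.5356, Z=-3720493.4261
→ Helmert⁻¹: X=3601890.7946, Y=3717998.7097, Z=-3720230.6849
→ Helmert⁻¹: X=3601980.6643, Y=3717581.4443, Z=-3720722.4184
→ geod (Bowring, a=6378388.000): φ=-35.89151600°, λ=45.90482000°, h=3781.9270 m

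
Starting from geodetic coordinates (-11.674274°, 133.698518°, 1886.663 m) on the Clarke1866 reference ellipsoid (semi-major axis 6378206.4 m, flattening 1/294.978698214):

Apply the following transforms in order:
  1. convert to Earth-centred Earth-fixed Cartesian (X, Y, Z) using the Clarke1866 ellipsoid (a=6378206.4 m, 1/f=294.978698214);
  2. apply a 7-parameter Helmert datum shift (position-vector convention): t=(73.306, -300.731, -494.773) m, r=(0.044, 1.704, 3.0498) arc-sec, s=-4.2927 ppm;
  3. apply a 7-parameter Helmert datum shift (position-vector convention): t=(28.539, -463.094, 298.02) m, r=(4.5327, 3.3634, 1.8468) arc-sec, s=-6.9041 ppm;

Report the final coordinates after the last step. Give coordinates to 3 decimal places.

start: φ=-11.674274°, λ=133.698518°, h=1886.663 m
→ ECEF (a=6378206.400, f=1/294.978698214): X=-4317192.5969, Y=4517917.9478, Z=-1282438.4594
→ Helmert 7p (PV): X=-4317178.1539, Y=4517534.2632, Z=-1282891.0984
→ Helmert 7p (PV): X=-4317181.1753, Y=4517029.5175, Z=-1282414.5520

X=-4317181.175 m, Y=4517029.517 m, Z=-1282414.552 m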